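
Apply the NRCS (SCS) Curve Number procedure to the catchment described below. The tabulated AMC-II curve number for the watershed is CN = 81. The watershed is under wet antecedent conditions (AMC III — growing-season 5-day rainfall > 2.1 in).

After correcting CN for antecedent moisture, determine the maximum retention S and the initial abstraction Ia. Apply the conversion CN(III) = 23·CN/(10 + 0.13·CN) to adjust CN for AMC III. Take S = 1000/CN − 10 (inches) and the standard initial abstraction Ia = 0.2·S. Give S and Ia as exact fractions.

CN(III) from CN(II)=81: (23·81)/(10 + 0.13·81) = 186300/2053 ≈ 90.745
Max retention: S = 1000/(186300/2053) − 10 = 1900/1863 in (≈ 1.020 in)
Ia = 0.2·(1900/1863) = 380/1863 in ≈ 0.204 in

S = 1900/1863 in ≈ 1.020 in; Ia = 380/1863 in ≈ 0.204 in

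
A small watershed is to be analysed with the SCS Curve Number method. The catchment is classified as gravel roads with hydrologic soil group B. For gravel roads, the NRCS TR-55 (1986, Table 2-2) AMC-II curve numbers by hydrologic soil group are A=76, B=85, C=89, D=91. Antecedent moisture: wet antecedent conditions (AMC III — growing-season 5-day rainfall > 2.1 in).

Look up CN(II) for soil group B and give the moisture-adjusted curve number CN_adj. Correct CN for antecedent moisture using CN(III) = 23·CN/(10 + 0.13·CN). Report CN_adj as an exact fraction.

NRCS table: gravel roads, soil group B → CN(II) = 85
Wet (AMC III): CN(III) = 23·85/(10 + 0.13·85) = 1955/(421/20) = 39100/421 ≈ 92.874

CN_adj = 39100/421 ≈ 92.874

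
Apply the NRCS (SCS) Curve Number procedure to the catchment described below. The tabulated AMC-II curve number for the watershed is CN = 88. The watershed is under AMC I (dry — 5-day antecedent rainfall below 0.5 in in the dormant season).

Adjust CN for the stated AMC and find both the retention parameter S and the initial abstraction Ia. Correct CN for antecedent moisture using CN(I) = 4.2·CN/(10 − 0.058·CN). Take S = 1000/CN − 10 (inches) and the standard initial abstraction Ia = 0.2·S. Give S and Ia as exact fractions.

S = 250/77 in ≈ 3.247 in; Ia = 50/77 in ≈ 0.649 in

Dry (AMC I): CN(I) = 4.2·88/(10 − 0.058·88) = (1848/5)/(612/125) = 3850/51 ≈ 75.490
Retention S: 1000/CN − 10 with CN=75.490 → S = 250/77 ≈ 3.247 in
Ia = 0.2S: 0.2·3.247 = 0.649 in (exactly 50/77)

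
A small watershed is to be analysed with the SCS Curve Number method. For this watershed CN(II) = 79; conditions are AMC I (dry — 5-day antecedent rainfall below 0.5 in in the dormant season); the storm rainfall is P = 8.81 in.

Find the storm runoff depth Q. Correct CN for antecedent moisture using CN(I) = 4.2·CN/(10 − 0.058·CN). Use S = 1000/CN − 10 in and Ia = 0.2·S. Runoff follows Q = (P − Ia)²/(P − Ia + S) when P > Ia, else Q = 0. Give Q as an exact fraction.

CN(I) from CN(II)=79: (4.2·79)/(10 − 0.058·79) = 7900/129 ≈ 61.240
Retention S: 1000/CN − 10 with CN=61.240 → S = 500/79 ≈ 6.329 in
Ia = 0.2·(500/79) = 100/79 in ≈ 1.266 in
Since P=8.810 > Ia=1.266: effective rainfall P−Ia = 59599/7900 in
Q: (59599/7900)² ÷ (109599/7900) = 3552040801/865832100 in (≈ 4.102 in)

Q = 3552040801/865832100 in ≈ 4.102 in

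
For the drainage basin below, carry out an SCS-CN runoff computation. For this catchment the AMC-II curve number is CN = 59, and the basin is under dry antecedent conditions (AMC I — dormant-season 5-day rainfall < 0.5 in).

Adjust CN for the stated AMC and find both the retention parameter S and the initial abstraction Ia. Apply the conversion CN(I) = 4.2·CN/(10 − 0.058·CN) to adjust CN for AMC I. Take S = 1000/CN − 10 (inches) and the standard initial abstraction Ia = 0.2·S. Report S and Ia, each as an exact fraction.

Dry (AMC I): CN(I) = 4.2·59/(10 − 0.058·59) = (1239/5)/(3289/500) = 123900/3289 ≈ 37.671
Retention S: 1000/CN − 10 with CN=37.671 → S = 20500/1239 ≈ 16.546 in
Initial abstraction Ia = S/5 = (20500/1239)/5 = 4100/1239 ≈ 3.309 in

S = 20500/1239 in ≈ 16.546 in; Ia = 4100/1239 in ≈ 3.309 in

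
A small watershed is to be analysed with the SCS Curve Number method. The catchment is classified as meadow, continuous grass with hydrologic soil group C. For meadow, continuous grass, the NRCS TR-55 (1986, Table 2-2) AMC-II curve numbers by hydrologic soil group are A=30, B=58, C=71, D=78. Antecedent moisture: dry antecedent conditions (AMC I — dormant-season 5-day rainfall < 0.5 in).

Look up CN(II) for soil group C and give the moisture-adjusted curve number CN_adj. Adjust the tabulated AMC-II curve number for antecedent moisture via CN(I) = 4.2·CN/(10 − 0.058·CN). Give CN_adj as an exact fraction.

NRCS table: meadow, continuous grass, soil group C → CN(II) = 71
Dry (AMC I): CN(I) = 4.2·71/(10 − 0.058·71) = (1491/5)/(2941/500) = 149100/2941 ≈ 50.697

CN_adj = 149100/2941 ≈ 50.697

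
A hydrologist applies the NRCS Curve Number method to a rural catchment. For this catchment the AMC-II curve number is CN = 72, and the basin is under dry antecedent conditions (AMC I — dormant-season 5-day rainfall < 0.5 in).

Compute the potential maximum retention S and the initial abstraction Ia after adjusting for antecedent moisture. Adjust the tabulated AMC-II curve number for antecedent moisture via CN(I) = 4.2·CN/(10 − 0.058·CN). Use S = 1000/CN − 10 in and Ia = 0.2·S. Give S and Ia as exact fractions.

CN(I) from CN(II)=72: (4.2·72)/(10 − 0.058·72) = 675/13 ≈ 51.923
Max retention: S = 1000/(675/13) − 10 = 250/27 in (≈ 9.259 in)
Initial abstraction Ia = S/5 = (250/27)/5 = 50/27 ≈ 1.852 in

S = 250/27 in ≈ 9.259 in; Ia = 50/27 in ≈ 1.852 in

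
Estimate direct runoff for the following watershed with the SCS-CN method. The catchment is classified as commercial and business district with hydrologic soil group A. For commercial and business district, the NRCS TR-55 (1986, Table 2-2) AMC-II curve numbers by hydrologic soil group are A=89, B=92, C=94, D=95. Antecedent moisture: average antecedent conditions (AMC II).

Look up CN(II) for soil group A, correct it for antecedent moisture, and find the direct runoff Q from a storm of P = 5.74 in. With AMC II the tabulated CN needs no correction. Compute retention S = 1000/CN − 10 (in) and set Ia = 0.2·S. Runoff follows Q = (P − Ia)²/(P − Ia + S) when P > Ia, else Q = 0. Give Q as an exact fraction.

NRCS table: commercial and business district, soil group A → CN(II) = 89
Average conditions: CN = 89 (no AMC adjustment).
Retention S: 1000/CN − 10 with CN=89.000 → S = 110/89 ≈ 1.236 in
Ia = 0.2·(110/89) = 22/89 in ≈ 0.247 in
Excess rainfall: 5.740 − 0.247 = 5.493 in; P > Ia so Q > 0
Q = (24443/4450)²/((24443/4450) + 110/89) = (597460249/19802500)/(29943/4450) = 597460249/133246350 in ≈ 4.484 in

Q = 597460249/133246350 in ≈ 4.484 in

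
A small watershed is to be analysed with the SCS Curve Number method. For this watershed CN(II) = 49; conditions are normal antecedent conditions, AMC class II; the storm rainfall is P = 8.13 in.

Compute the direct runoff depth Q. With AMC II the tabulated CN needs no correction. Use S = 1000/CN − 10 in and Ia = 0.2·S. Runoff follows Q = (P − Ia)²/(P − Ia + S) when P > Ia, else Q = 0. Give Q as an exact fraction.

Q = 292783923/131707100 in ≈ 2.223 in

Average conditions: CN = 49 (no AMC adjustment).
Max retention: S = 1000/49 − 10 = 510/49 in (≈ 10.408 in)
Initial abstraction Ia = S/5 = (510/49)/5 = 102/49 ≈ 2.082 in
Excess rainfall: 8.130 − 2.082 = 6.048 in; P > Ia so Q > 0
Runoff Q = (P−Ia)²/(P−Ia+S) = (6.048)²/(6.048+10.408) = 292783923/131707100 ≈ 2.223 in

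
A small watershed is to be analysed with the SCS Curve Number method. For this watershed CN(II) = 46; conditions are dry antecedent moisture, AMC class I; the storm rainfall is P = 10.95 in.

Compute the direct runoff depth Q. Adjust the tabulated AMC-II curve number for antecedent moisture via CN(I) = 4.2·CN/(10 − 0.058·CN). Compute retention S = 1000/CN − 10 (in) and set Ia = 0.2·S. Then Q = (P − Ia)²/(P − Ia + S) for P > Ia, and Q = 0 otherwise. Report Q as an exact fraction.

Q = 99291027/115124660 in ≈ 0.862 in

Dry (AMC I): CN(I) = 4.2·46/(10 − 0.058·46) = (966/5)/(1833/250) = 16100/611 ≈ 26.350
Max retention: S = 1000/(16100/611) − 10 = 4500/161 in (≈ 27.950 in)
Ia = 0.2·(4500/161) = 900/161 in ≈ 5.590 in
Since P=10.950 > Ia=5.590: effective rainfall P−Ia = 17259/3220 in
Runoff Q = (P−Ia)²/(P−Ia+S) = (5.360)²/(5.360+27.950) = 99291027/115124660 ≈ 0.862 in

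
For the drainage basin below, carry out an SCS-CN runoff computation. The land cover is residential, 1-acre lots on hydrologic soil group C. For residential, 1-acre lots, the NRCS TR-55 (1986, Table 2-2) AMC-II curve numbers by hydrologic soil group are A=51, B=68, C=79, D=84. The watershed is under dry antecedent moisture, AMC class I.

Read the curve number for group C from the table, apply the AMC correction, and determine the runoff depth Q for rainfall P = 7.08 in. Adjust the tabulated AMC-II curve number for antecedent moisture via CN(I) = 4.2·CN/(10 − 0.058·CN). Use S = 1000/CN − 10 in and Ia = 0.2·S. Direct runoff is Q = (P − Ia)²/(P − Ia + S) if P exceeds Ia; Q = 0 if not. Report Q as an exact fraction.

Q = 131859289/47366425 in ≈ 2.784 in

NRCS table: residential, 1-acre lots, soil group C → CN(II) = 79
Adjust CN=79 to AMC I: 4.2·79/(10 − 0.058·79) → (1659/5) ÷ (2709/500) = 7900/129 ≈ 61.240
S = 1000/(7900/129) − 10 = 500/79 in ≈ 6.329 in
Initial abstraction Ia = S/5 = (500/79)/5 = 100/79 ≈ 1.266 in
P − Ia = 7.080 − 1.266 = 11483/1975 ≈ 5.814 in (> 0, runoff occurs)
Q: (11483/1975)² ÷ (23983/1975) = 131859289/47366425 in (≈ 2.784 in)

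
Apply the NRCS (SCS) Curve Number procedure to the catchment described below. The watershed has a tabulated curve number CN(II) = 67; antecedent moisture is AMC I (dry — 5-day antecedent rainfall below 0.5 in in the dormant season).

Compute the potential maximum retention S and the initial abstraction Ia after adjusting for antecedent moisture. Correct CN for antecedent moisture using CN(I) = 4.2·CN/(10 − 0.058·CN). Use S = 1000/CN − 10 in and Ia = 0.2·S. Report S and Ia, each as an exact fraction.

S = 5500/469 in ≈ 11.727 in; Ia = 1100/469 in ≈ 2.345 in

Adjust CN=67 to AMC I: 4.2·67/(10 − 0.058·67) → (1407/5) ÷ (3057/500) = 46900/1019 ≈ 46.026
Max retention: S = 1000/(46900/1019) − 10 = 5500/469 in (≈ 11.727 in)
Initial abstraction Ia = S/5 = (5500/469)/5 = 1100/469 ≈ 2.345 in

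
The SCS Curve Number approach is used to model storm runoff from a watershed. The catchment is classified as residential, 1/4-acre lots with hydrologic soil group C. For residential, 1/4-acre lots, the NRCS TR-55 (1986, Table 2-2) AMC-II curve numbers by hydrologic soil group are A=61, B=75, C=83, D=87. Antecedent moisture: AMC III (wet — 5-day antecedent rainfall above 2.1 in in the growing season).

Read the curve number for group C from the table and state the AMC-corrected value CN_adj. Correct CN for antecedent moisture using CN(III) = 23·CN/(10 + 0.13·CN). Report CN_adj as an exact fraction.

NRCS table: residential, 1/4-acre lots, soil group C → CN(II) = 83
Adjust CN=83 to AMC III: 23·83/(10 + 0.13·83) → 1909 ÷ (2079/100) = 190900/2079 ≈ 91.823

CN_adj = 190900/2079 ≈ 91.823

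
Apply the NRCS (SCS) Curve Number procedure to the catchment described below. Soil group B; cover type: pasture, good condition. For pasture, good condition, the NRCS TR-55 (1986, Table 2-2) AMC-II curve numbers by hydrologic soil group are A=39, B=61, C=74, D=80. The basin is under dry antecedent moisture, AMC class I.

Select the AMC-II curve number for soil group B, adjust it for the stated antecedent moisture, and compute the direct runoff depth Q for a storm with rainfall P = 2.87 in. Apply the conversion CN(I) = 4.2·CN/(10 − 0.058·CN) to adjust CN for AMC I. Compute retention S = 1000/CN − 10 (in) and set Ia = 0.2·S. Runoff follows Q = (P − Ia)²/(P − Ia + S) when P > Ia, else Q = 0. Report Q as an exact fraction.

NRCS table: pasture, good condition, soil group B → CN(II) = 61
Adjust CN=61 to AMC I: 4.2·61/(10 − 0.058·61) → (1281/5) ÷ (3231/500) = 42700/1077 ≈ 39.647
S = 1000/(42700/1077) − 10 = 6500/427 in ≈ 15.222 in
Ia = 0.2·(6500/427) = 1300/427 in ≈ 3.044 in
P = 2.870 ≤ Ia = 3.044 in: entire storm abstracted, Q = 0.

Q = 0 in ≈ 0.000 in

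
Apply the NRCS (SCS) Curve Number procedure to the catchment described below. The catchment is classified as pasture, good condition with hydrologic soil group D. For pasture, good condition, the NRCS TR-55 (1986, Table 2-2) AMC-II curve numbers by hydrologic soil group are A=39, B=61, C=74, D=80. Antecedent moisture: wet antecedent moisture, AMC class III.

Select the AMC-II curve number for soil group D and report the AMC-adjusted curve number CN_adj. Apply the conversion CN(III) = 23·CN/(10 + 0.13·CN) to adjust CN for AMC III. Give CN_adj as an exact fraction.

NRCS table: pasture, good condition, soil group D → CN(II) = 80
Adjust CN=80 to AMC III: 23·80/(10 + 0.13·80) → 1840 ÷ (102/5) = 4600/51 ≈ 90.196

CN_adj = 4600/51 ≈ 90.196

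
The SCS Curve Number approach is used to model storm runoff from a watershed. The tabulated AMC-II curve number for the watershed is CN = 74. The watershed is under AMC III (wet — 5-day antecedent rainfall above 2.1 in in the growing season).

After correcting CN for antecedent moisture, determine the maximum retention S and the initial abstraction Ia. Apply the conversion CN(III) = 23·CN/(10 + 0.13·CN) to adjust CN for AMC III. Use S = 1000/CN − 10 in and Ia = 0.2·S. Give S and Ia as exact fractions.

Wet (AMC III): CN(III) = 23·74/(10 + 0.13·74) = 1702/(981/50) = 85100/981 ≈ 86.748
Retention S: 1000/CN − 10 with CN=86.748 → S = 1300/851 ≈ 1.528 in
Ia = 0.2·(1300/851) = 260/851 in ≈ 0.306 in

S = 1300/851 in ≈ 1.528 in; Ia = 260/851 in ≈ 0.306 in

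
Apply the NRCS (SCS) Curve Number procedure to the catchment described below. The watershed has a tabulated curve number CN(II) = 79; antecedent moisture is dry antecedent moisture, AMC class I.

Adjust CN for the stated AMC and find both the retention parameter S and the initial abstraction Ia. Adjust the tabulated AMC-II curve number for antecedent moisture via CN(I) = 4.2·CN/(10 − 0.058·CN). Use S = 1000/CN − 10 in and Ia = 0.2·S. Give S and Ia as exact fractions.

S = 500/79 in ≈ 6.329 in; Ia = 100/79 in ≈ 1.266 in

Dry (AMC I): CN(I) = 4.2·79/(10 − 0.058·79) = (1659/5)/(2709/500) = 7900/129 ≈ 61.240
Max retention: S = 1000/(7900/129) − 10 = 500/79 in (≈ 6.329 in)
Initial abstraction Ia = S/5 = (500/79)/5 = 100/79 ≈ 1.266 in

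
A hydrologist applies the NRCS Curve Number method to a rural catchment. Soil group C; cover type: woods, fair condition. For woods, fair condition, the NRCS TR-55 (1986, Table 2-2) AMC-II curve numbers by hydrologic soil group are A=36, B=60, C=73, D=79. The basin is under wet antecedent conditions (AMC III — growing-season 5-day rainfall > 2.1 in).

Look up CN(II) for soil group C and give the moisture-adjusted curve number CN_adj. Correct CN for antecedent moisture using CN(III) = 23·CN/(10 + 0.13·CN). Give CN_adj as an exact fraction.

NRCS table: woods, fair condition, soil group C → CN(II) = 73
CN(III) from CN(II)=73: (23·73)/(10 + 0.13·73) = 167900/1949 ≈ 86.147

CN_adj = 167900/1949 ≈ 86.147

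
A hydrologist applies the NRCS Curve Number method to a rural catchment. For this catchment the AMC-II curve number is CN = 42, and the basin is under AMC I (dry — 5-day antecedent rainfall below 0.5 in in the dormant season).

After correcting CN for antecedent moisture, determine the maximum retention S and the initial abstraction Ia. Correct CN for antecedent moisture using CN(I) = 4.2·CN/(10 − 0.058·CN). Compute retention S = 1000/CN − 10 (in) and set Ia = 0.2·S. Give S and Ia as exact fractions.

CN(I) from CN(II)=42: (4.2·42)/(10 − 0.058·42) = 44100/1891 ≈ 23.321
Retention S: 1000/CN − 10 with CN=23.321 → S = 14500/441 ≈ 32.880 in
Ia = 0.2S: 0.2·32.880 = 6.576 in (exactly 2900/441)

S = 14500/441 in ≈ 32.880 in; Ia = 2900/441 in ≈ 6.576 in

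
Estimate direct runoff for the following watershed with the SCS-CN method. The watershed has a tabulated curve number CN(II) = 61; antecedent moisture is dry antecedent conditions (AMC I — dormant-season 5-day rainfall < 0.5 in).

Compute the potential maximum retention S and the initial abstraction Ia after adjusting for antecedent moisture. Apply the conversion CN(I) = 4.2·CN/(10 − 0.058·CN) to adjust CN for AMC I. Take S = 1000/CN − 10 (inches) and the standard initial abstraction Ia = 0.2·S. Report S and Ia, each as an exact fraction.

S = 6500/427 in ≈ 15.222 in; Ia = 1300/427 in ≈ 3.044 in

CN(I) from CN(II)=61: (4.2·61)/(10 − 0.058·61) = 42700/1077 ≈ 39.647
Max retention: S = 1000/(42700/1077) − 10 = 6500/427 in (≈ 15.222 in)
Ia = 0.2S: 0.2·15.222 = 3.044 in (exactly 1300/427)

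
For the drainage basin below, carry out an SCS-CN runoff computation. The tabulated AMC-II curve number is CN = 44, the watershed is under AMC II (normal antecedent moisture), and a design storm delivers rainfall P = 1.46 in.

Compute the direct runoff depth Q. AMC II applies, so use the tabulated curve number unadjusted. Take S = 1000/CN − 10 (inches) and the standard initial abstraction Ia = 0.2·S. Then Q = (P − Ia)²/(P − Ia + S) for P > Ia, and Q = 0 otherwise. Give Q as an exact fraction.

AMC II — tabulated CN = 44 applies directly.
S = 1000/44 − 10 = 140/11 in ≈ 12.727 in
Ia = 0.2S: 0.2·12.727 = 2.545 in (exactly 28/11)
P = 1.460 ≤ Ia = 2.545 in: entire storm abstracted, Q = 0.

Q = 0 in ≈ 0.000 in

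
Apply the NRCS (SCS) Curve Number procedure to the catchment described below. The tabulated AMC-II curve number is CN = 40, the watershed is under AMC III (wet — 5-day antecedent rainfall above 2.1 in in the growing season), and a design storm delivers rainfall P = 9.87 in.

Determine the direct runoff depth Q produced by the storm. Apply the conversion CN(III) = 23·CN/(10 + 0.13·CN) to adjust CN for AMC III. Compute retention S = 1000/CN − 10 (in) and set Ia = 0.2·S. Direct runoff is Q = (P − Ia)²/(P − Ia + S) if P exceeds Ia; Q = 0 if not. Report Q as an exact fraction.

CN(III) from CN(II)=40: (23·40)/(10 + 0.13·40) = 1150/19 ≈ 60.526
Retention S: 1000/CN − 10 with CN=60.526 → S = 150/23 ≈ 6.522 in
Ia = 0.2S: 0.2·6.522 = 1.304 in (exactly 30/23)
P − Ia = 9.870 − 1.304 = 19701/2300 ≈ 8.566 in (> 0, runoff occurs)
Q = (19701/2300)²/((19701/2300) + 150/23) = (388129401/5290000)/(34701/2300) = 129376467/26604100 in ≈ 4.863 in

Q = 129376467/26604100 in ≈ 4.863 in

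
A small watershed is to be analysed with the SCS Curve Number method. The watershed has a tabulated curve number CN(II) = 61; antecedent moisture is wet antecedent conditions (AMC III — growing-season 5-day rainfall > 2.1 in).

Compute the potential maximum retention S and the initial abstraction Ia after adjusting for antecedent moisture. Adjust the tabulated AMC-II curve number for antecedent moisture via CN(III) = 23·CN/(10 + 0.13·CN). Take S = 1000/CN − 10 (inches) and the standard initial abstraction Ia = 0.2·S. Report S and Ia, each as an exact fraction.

Wet (AMC III): CN(III) = 23·61/(10 + 0.13·61) = 1403/(1793/100) = 140300/1793 ≈ 78.249
Retention S: 1000/CN − 10 with CN=78.249 → S = 3900/1403 ≈ 2.780 in
Ia = 0.2·(3900/1403) = 780/1403 in ≈ 0.556 in

S = 3900/1403 in ≈ 2.780 in; Ia = 780/1403 in ≈ 0.556 in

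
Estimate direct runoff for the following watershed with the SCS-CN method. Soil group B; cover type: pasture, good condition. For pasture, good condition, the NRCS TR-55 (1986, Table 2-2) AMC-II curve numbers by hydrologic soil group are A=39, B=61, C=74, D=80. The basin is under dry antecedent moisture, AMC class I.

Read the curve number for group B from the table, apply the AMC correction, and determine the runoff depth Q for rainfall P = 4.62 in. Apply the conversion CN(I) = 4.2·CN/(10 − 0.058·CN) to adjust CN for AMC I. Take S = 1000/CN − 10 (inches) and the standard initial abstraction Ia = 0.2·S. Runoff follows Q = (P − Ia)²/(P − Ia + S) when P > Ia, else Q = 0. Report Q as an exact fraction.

Q = 1131447769/7656899950 in ≈ 0.148 in

NRCS table: pasture, good condition, soil group B → CN(II) = 61
Dry (AMC I): CN(I) = 4.2·61/(10 − 0.058·61) = (1281/5)/(3231/500) = 42700/1077 ≈ 39.647
S = 1000/(42700/1077) − 10 = 6500/427 in ≈ 15.222 in
Ia = 0.2·(6500/427) = 1300/427 in ≈ 3.044 in
P − Ia = 4.620 − 3.044 = 33637/21350 ≈ 1.576 in (> 0, runoff occurs)
Q = (33637/21350)²/((33637/21350) + 6500/427) = (1131447769/455822500)/(358637/21350) = 1131447769/7656899950 in ≈ 0.148 in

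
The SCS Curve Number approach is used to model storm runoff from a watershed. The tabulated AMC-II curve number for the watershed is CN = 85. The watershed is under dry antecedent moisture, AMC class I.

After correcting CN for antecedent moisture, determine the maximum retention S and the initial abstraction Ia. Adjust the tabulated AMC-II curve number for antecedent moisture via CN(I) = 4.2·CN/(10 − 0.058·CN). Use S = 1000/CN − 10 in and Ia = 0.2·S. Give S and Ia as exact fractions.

Adjust CN=85 to AMC I: 4.2·85/(10 − 0.058·85) → 357 ÷ (507/100) = 11900/169 ≈ 70.414
Retention S: 1000/CN − 10 with CN=70.414 → S = 500/119 ≈ 4.202 in
Ia = 0.2·(500/119) = 100/119 in ≈ 0.840 in

S = 500/119 in ≈ 4.202 in; Ia = 100/119 in ≈ 0.840 in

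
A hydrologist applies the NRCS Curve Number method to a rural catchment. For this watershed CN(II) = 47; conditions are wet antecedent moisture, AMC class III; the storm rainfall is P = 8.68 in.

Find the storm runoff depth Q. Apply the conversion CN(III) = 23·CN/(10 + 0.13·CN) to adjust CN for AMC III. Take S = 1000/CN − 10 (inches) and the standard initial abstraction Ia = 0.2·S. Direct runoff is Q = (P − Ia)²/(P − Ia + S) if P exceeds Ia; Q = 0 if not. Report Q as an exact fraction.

Q = 43296037929/9204093425 in ≈ 4.704 in

Adjust CN=47 to AMC III: 23·47/(10 + 0.13·47) → 1081 ÷ (1611/100) = 108100/1611 ≈ 67.101
S = 1000/(108100/1611) − 10 = 5300/1081 in ≈ 4.903 in
Ia = 0.2·(5300/1081) = 1060/1081 in ≈ 0.981 in
Excess rainfall: 8.680 − 0.981 = 7.699 in; P > Ia so Q > 0
Q = (208077/27025)²/((208077/27025) + 5300/1081) = (43296037929/730350625)/(340577/27025) = 43296037929/9204093425 in ≈ 4.704 in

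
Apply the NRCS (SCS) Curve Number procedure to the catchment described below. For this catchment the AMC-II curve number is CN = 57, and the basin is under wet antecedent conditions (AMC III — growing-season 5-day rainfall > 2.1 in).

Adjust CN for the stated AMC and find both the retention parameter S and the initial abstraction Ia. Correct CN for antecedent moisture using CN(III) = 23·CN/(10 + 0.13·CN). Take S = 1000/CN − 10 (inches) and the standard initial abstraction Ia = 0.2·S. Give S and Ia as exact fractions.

S = 4300/1311 in ≈ 3.280 in; Ia = 860/1311 in ≈ 0.656 in

CN(III) from CN(II)=57: (23·57)/(10 + 0.13·57) = 131100/1741 ≈ 75.302
S = 1000/(131100/1741) − 10 = 4300/1311 in ≈ 3.280 in
Ia = 0.2·(4300/1311) = 860/1311 in ≈ 0.656 in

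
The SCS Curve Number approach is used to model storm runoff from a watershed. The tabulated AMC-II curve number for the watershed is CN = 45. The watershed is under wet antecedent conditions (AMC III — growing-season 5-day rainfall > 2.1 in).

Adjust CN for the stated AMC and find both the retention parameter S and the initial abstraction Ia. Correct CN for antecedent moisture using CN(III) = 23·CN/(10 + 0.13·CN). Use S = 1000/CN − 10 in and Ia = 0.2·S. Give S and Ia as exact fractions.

S = 1100/207 in ≈ 5.314 in; Ia = 220/207 in ≈ 1.063 in

Adjust CN=45 to AMC III: 23·45/(10 + 0.13·45) → 1035 ÷ (317/20) = 20700/317 ≈ 65.300
Retention S: 1000/CN − 10 with CN=65.300 → S = 1100/207 ≈ 5.314 in
Initial abstraction Ia = S/5 = (1100/207)/5 = 220/207 ≈ 1.063 in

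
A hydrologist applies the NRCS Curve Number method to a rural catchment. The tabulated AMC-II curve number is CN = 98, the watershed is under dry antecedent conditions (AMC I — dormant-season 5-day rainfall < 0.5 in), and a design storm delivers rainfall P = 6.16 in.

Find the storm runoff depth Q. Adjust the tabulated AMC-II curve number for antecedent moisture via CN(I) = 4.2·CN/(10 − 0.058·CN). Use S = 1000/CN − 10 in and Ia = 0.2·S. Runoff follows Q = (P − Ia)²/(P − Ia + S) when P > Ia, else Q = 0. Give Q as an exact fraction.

Dry (AMC I): CN(I) = 4.2·98/(10 − 0.058·98) = (2058/5)/(1079/250) = 102900/1079 ≈ 95.366
Max retention: S = 1000/(102900/1079) − 10 = 500/1029 in (≈ 0.486 in)
Ia = 0.2S: 0.2·0.486 = 0.097 in (exactly 100/1029)
Since P=6.160 > Ia=0.097: effective rainfall P−Ia = 155966/25725 in
Q: (155966/25725)² ÷ (168466/25725) = 12162696578/2166893925 in (≈ 5.613 in)

Q = 12162696578/2166893925 in ≈ 5.613 in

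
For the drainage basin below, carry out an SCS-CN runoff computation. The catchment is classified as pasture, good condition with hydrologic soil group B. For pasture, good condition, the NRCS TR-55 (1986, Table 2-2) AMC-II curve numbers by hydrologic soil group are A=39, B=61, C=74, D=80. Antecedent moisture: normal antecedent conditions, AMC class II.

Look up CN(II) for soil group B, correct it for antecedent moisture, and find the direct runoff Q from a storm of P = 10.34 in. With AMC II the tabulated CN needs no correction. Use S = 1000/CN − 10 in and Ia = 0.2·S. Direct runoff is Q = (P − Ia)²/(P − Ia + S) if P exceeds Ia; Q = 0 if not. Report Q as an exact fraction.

Q = 763803769/143767850 in ≈ 5.313 in

NRCS table: pasture, good condition, soil group B → CN(II) = 61
CN(II) = 61; AMC II needs no correction.
Retention S: 1000/CN − 10 with CN=61.000 → S = 390/61 ≈ 6.393 in
Ia = 0.2S: 0.2·6.393 = 1.279 in (exactly 78/61)
Since P=10.340 > Ia=1.279: effective rainfall P−Ia = 27637/3050 in
Runoff Q = (P−Ia)²/(P−Ia+S) = (9.061)²/(9.061+6.393) = 763803769/143767850 ≈ 5.313 in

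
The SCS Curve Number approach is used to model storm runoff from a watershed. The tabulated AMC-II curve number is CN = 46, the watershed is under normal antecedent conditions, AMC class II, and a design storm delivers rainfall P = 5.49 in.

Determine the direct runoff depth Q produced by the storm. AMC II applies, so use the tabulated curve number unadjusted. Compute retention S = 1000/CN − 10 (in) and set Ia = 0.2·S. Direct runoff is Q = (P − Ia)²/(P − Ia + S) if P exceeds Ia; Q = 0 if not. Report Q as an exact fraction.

Q = 5803281/8746900 in ≈ 0.663 in

AMC II — tabulated CN = 46 applies directly.
Retention S: 1000/CN − 10 with CN=46.000 → S = 270/23 ≈ 11.739 in
Ia = 0.2·(270/23) = 54/23 in ≈ 2.348 in
Since P=5.490 > Ia=2.348: effective rainfall P−Ia = 7227/2300 in
Q = (7227/2300)²/((7227/2300) + 270/23) = (52229529/5290000)/(34227/2300) = 5803281/8746900 in ≈ 0.663 in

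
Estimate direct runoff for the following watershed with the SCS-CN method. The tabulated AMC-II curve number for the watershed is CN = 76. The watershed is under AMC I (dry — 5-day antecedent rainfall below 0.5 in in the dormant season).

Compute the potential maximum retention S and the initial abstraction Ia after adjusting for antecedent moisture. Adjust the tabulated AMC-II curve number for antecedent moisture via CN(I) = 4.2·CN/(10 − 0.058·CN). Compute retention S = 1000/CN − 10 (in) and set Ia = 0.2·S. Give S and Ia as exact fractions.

S = 1000/133 in ≈ 7.519 in; Ia = 200/133 in ≈ 1.504 in

Dry (AMC I): CN(I) = 4.2·76/(10 − 0.058·76) = (1596/5)/(699/125) = 13300/233 ≈ 57.082
Retention S: 1000/CN − 10 with CN=57.082 → S = 1000/133 ≈ 7.519 in
Initial abstraction Ia = S/5 = (1000/133)/5 = 200/133 ≈ 1.504 in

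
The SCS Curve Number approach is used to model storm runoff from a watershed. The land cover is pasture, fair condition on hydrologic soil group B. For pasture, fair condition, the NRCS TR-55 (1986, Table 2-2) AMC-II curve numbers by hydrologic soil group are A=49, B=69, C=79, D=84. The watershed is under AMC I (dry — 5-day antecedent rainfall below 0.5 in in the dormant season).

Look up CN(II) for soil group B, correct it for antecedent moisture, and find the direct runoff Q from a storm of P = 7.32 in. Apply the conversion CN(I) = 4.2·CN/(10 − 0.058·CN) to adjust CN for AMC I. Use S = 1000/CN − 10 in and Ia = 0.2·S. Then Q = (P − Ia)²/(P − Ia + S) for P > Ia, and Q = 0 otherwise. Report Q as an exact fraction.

NRCS table: pasture, fair condition, soil group B → CN(II) = 69
CN(I) from CN(II)=69: (4.2·69)/(10 − 0.058·69) = 144900/2999 ≈ 48.316
Max retention: S = 1000/(144900/2999) − 10 = 15500/1449 in (≈ 10.697 in)
Initial abstraction Ia = S/5 = (15500/1449)/5 = 3100/1449 ≈ 2.139 in
P − Ia = 7.320 − 2.139 = 187667/36225 ≈ 5.181 in (> 0, runoff occurs)
Runoff Q = (P−Ia)²/(P−Ia+S) = (5.181)²/(5.181+10.697) = 35218902889/20835424575 ≈ 1.690 in

Q = 35218902889/20835424575 in ≈ 1.690 in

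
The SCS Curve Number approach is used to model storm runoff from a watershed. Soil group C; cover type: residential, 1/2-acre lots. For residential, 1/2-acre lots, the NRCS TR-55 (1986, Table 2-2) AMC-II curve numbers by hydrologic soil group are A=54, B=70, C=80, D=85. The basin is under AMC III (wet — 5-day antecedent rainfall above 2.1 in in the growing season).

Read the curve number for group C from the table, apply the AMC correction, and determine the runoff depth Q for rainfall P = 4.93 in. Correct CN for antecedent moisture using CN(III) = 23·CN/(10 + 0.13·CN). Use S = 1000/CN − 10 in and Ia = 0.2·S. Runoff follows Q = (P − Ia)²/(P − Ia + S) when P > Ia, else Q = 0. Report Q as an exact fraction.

NRCS table: residential, 1/2-acre lots, soil group C → CN(II) = 80
Wet (AMC III): CN(III) = 23·80/(10 + 0.13·80) = 1840/(102/5) = 4600/51 ≈ 90.196
S = 1000/(4600/51) − 10 = 25/23 in ≈ 1.087 in
Ia = 0.2·(25/23) = 5/23 in ≈ 0.217 in
Since P=4.930 > Ia=0.217: effective rainfall P−Ia = 10839/2300 in
Q: (10839/2300)² ÷ (13339/2300) = 117483921/30679700 in (≈ 3.829 in)

Q = 117483921/30679700 in ≈ 3.829 in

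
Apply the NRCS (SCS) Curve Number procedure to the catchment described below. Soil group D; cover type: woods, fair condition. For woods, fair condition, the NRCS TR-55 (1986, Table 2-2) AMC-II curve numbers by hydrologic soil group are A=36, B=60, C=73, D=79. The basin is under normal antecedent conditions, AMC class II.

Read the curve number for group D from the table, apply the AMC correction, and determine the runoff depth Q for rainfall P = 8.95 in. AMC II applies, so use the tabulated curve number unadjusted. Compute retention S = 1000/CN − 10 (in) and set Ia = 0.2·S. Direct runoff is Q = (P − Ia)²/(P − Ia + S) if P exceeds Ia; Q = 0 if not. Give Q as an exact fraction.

Q = 176916601/27651580 in ≈ 6.398 in

NRCS table: woods, fair condition, soil group D → CN(II) = 79
CN(II) = 79; AMC II needs no correction.
S = 1000/79 − 10 = 210/79 in ≈ 2.658 in
Ia = 0.2S: 0.2·2.658 = 0.532 in (exactly 42/79)
Since P=8.950 > Ia=0.532: effective rainfall P−Ia = 13301/1580 in
Runoff Q = (P−Ia)²/(P−Ia+S) = (8.418)²/(8.418+2.658) = 176916601/27651580 ≈ 6.398 in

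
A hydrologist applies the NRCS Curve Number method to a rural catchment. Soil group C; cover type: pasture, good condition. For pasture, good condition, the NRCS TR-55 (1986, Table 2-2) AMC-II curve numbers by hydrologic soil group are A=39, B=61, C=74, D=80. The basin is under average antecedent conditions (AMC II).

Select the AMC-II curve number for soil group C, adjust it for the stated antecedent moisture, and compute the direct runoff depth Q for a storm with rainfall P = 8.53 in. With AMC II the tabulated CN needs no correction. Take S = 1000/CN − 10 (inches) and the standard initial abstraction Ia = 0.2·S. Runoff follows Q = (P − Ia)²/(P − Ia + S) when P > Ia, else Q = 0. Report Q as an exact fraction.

Q = 838739521/155255700 in ≈ 5.402 in

NRCS table: pasture, good condition, soil group C → CN(II) = 74
AMC II — tabulated CN = 74 applies directly.
S = 1000/74 − 10 = 130/37 in ≈ 3.514 in
Ia = 0.2·(130/37) = 26/37 in ≈ 0.703 in
Since P=8.530 > Ia=0.703: effective rainfall P−Ia = 28961/3700 in
Runoff Q = (P−Ia)²/(P−Ia+S) = (7.827)²/(7.827+3.514) = 838739521/155255700 ≈ 5.402 in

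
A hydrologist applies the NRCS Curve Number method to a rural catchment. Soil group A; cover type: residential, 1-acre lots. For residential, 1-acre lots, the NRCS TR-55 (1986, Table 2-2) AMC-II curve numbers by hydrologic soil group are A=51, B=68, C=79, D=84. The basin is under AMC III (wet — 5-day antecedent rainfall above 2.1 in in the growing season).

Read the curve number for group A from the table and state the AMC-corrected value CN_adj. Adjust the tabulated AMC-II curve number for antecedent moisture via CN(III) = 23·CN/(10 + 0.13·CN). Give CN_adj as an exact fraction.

CN_adj = 117300/1663 ≈ 70.535

NRCS table: residential, 1-acre lots, soil group A → CN(II) = 51
Wet (AMC III): CN(III) = 23·51/(10 + 0.13·51) = 1173/(1663/100) = 117300/1663 ≈ 70.535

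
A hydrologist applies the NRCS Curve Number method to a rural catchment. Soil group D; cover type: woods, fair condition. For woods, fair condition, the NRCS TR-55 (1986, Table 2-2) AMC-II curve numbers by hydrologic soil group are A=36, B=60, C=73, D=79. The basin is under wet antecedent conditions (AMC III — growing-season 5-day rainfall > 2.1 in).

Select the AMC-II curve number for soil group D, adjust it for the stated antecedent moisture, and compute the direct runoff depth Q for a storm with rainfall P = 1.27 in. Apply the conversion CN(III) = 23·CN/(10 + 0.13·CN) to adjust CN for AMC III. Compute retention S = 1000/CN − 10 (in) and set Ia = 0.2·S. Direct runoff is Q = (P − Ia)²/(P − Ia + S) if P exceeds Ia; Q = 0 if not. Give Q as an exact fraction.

NRCS table: woods, fair condition, soil group D → CN(II) = 79
CN(III) from CN(II)=79: (23·79)/(10 + 0.13·79) = 181700/2027 ≈ 89.640
Retention S: 1000/CN − 10 with CN=89.640 → S = 2100/1817 ≈ 1.156 in
Ia = 0.2·(2100/1817) = 420/1817 in ≈ 0.231 in
Since P=1.270 > Ia=0.231: effective rainfall P−Ia = 188759/181700 in
Runoff Q = (P−Ia)²/(P−Ia+S) = (1.039)²/(1.039+1.156) = 35629960081/72454510300 ≈ 0.492 in

Q = 35629960081/72454510300 in ≈ 0.492 in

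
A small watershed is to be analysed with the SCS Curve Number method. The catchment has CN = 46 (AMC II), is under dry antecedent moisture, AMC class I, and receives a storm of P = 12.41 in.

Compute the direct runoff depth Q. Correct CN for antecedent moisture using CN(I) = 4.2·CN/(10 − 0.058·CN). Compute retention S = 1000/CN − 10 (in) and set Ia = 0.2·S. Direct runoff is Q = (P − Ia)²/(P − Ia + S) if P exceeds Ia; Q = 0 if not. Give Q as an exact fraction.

Dry (AMC I): CN(I) = 4.2·46/(10 − 0.058·46) = (966/5)/(1833/250) = 16100/611 ≈ 26.350
Retention S: 1000/CN − 10 with CN=26.350 → S = 4500/161 ≈ 27.950 in
Initial abstraction Ia = S/5 = (4500/161)/5 = 900/161 ≈ 5.590 in
Since P=12.410 > Ia=5.590: effective rainfall P−Ia = 109801/16100 in
Runoff Q = (P−Ia)²/(P−Ia+S) = (6.820)²/(6.820+27.950) = 12056259601/9012796100 ≈ 1.338 in

Q = 12056259601/9012796100 in ≈ 1.338 in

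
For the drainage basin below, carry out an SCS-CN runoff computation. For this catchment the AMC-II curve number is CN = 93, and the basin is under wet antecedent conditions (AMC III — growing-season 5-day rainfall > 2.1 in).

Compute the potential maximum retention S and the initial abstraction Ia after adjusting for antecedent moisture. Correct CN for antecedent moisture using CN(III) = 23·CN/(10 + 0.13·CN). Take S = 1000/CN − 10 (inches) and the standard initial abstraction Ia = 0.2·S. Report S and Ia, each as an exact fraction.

Adjust CN=93 to AMC III: 23·93/(10 + 0.13·93) → 2139 ÷ (2209/100) = 213900/2209 ≈ 96.831
Retention S: 1000/CN − 10 with CN=96.831 → S = 700/2139 ≈ 0.327 in
Ia = 0.2S: 0.2·0.327 = 0.065 in (exactly 140/2139)

S = 700/2139 in ≈ 0.327 in; Ia = 140/2139 in ≈ 0.065 in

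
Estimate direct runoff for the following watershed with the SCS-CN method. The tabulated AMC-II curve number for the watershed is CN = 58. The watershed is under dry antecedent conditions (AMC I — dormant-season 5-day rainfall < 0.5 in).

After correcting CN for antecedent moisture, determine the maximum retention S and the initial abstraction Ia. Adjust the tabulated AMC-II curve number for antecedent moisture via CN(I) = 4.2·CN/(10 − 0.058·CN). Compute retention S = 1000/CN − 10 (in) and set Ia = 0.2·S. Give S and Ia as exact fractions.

S = 500/29 in ≈ 17.241 in; Ia = 100/29 in ≈ 3.448 in

Adjust CN=58 to AMC I: 4.2·58/(10 − 0.058·58) → (1218/5) ÷ (1659/250) = 2900/79 ≈ 36.709
Max retention: S = 1000/(2900/79) − 10 = 500/29 in (≈ 17.241 in)
Ia = 0.2·(500/29) = 100/29 in ≈ 3.448 in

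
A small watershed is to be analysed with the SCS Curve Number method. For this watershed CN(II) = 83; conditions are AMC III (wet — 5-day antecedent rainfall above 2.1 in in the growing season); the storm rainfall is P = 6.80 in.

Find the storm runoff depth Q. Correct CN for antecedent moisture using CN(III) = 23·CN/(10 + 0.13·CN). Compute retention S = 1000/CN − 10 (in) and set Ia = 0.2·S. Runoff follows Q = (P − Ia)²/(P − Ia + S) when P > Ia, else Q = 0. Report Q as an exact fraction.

CN(III) from CN(II)=83: (23·83)/(10 + 0.13·83) = 190900/2079 ≈ 91.823
S = 1000/(190900/2079) − 10 = 1700/1909 in ≈ 0.891 in
Ia = 0.2·(1700/1909) = 340/1909 in ≈ 0.178 in
Excess rainfall: 6.800 − 0.178 = 6.622 in; P > Ia so Q > 0
Q: (63206/9545)² ÷ (71706/9545) = 117499954/20130405 in (≈ 5.837 in)

Q = 117499954/20130405 in ≈ 5.837 in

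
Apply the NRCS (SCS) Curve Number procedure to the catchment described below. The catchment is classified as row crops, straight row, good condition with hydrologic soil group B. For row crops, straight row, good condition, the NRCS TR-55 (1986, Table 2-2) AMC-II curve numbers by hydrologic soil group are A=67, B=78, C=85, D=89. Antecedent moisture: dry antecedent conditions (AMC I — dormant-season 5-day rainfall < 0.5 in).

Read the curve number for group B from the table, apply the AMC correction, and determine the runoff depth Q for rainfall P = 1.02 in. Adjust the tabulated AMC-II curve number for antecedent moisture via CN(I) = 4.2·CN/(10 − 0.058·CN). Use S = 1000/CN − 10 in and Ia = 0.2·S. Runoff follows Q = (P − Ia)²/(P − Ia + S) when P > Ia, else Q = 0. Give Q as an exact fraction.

Q = 0 in ≈ 0.000 in

NRCS table: row crops, straight row, good condition, soil group B → CN(II) = 78
Adjust CN=78 to AMC I: 4.2·78/(10 − 0.058·78) → (1638/5) ÷ (1369/250) = 81900/1369 ≈ 59.825
S = 1000/(81900/1369) − 10 = 5500/819 in ≈ 6.716 in
Ia = 0.2·(5500/819) = 1100/819 in ≈ 1.343 in
P = 1.020 ≤ Ia = 1.343 in: entire storm abstracted, Q = 0.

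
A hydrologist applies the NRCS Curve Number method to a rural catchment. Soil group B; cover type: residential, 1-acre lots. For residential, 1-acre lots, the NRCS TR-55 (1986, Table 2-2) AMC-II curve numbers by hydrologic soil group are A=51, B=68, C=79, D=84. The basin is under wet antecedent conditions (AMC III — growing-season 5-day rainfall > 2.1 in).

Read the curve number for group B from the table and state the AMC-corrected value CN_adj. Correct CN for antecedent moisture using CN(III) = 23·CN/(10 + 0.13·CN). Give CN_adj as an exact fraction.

NRCS table: residential, 1-acre lots, soil group B → CN(II) = 68
CN(III) from CN(II)=68: (23·68)/(10 + 0.13·68) = 39100/471 ≈ 83.015

CN_adj = 39100/471 ≈ 83.015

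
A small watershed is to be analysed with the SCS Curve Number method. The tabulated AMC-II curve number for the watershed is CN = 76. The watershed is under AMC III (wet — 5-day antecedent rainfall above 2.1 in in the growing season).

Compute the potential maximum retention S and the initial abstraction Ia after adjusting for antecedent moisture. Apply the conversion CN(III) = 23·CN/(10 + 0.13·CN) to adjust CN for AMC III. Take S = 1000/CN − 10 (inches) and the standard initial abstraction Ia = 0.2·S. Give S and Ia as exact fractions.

S = 600/437 in ≈ 1.373 in; Ia = 120/437 in ≈ 0.275 in

Adjust CN=76 to AMC III: 23·76/(10 + 0.13·76) → 1748 ÷ (497/25) = 43700/497 ≈ 87.928
S = 1000/(43700/497) − 10 = 600/437 in ≈ 1.373 in
Ia = 0.2S: 0.2·1.373 = 0.275 in (exactly 120/437)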